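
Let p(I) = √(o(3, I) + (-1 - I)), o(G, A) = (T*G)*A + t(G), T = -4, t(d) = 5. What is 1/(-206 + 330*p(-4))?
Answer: 103/3027982 + 165*√14/1513991 ≈ 0.00044179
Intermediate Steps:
o(G, A) = 5 - 4*A*G (o(G, A) = (-4*G)*A + 5 = -4*A*G + 5 = 5 - 4*A*G)
p(I) = √(4 - 13*I) (p(I) = √((5 - 4*I*3) + (-1 - I)) = √((5 - 12*I) + (-1 - I)) = √(4 - 13*I))
1/(-206 + 330*p(-4)) = 1/(-206 + 330*√(4 - 13*(-4))) = 1/(-206 + 330*√(4 + 52)) = 1/(-206 + 330*√56) = 1/(-206 + 330*(2*√14)) = 1/(-206 + 660*√14)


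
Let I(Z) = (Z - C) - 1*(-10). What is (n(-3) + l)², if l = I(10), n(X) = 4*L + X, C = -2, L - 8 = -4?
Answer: 1225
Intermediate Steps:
L = 4 (L = 8 - 4 = 4)
n(X) = 16 + X (n(X) = 4*4 + X = 16 + X)
I(Z) = 12 + Z (I(Z) = (Z - 1*(-2)) - 1*(-10) = (Z + 2) + 10 = (2 + Z) + 10 = 12 + Z)
l = 22 (l = 12 + 10 = 22)
(n(-3) + l)² = ((16 - 3) + 22)² = (13 + 22)² = 35² = 1225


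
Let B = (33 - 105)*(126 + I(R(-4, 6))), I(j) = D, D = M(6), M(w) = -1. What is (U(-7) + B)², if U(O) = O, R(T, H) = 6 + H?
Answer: 81126049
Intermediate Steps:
D = -1
I(j) = -1
B = -9000 (B = (33 - 105)*(126 - 1) = -72*125 = -9000)
(U(-7) + B)² = (-7 - 9000)² = (-9007)² = 81126049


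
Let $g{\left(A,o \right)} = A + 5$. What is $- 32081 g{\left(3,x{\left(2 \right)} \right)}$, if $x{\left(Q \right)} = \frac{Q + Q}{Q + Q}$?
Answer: $-256648$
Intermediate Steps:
$x{\left(Q \right)} = 1$ ($x{\left(Q \right)} = \frac{2 Q}{2 Q} = 2 Q \frac{1}{2 Q} = 1$)
$g{\left(A,o \right)} = 5 + A$
$- 32081 g{\left(3,x{\left(2 \right)} \right)} = - 32081 \left(5 + 3\right) = \left(-32081\right) 8 = -256648$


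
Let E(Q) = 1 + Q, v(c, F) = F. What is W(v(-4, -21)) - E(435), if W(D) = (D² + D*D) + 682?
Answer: 1128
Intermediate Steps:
W(D) = 682 + 2*D² (W(D) = (D² + D²) + 682 = 2*D² + 682 = 682 + 2*D²)
W(v(-4, -21)) - E(435) = (682 + 2*(-21)²) - (1 + 435) = (682 + 2*441) - 1*436 = (682 + 882) - 436 = 1564 - 436 = 1128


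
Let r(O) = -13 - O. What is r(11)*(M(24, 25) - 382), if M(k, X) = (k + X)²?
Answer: -48456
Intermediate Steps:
M(k, X) = (X + k)²
r(11)*(M(24, 25) - 382) = (-13 - 1*11)*((25 + 24)² - 382) = (-13 - 11)*(49² - 382) = -24*(2401 - 382) = -24*2019 = -48456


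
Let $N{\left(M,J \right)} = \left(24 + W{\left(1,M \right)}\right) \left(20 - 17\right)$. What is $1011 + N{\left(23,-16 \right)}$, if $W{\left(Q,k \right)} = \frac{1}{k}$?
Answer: $\frac{24912}{23} \approx 1083.1$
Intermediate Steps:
$N{\left(M,J \right)} = 72 + \frac{3}{M}$ ($N{\left(M,J \right)} = \left(24 + \frac{1}{M}\right) \left(20 - 17\right) = \left(24 + \frac{1}{M}\right) 3 = 72 + \frac{3}{M}$)
$1011 + N{\left(23,-16 \right)} = 1011 + \left(72 + \frac{3}{23}\right) = 1011 + \frac{1659}{23} = \frac{24912}{23}$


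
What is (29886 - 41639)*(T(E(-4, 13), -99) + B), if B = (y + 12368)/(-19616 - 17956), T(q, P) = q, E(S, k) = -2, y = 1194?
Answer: 521280809/18786 ≈ 27748.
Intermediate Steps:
B = -6781/18786 (B = (1194 + 12368)/(-19616 - 17956) = 13562/(-37572) = 13562*(-1/37572) = -6781/18786 ≈ -0.36096)
(29886 - 41639)*(T(E(-4, 13), -99) + B) = (29886 - 41639)*(-2 - 6781/18786) = -11753*(-44353/18786) = 521280809/18786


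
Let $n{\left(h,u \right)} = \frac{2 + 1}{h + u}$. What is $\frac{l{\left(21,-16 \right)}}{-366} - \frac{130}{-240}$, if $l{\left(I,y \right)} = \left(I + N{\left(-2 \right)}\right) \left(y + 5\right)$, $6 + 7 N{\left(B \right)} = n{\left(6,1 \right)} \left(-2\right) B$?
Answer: $\frac{82813}{71736} \approx 1.1544$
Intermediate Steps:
$n{\left(h,u \right)} = \frac{3}{h + u}$
$N{\left(B \right)} = - \frac{6}{7} - \frac{6 B}{49}$ ($N{\left(B \right)} = - \frac{6}{7} + \frac{\frac{3}{6 + 1} \left(-2\right) B}{7} = - \frac{6}{7} + \frac{\frac{3}{7} \left(-2\right) B}{7} = - \frac{6}{7} + \frac{\left(- \frac{6}{7}\right) B}{7} = - \frac{6}{7} - \frac{6 B}{49}$)
$l{\left(I,y \right)} = \left(5 + y\right) \left(- \frac{30}{49} + I\right)$ ($l{\left(I,y \right)} = \left(I - \frac{30}{49}\right) \left(y + 5\right) = \left(I + \left(- \frac{6}{7} + \frac{12}{49}\right)\right) \left(5 + y\right) = \left(I - \frac{30}{49}\right) \left(5 + y\right) = \left(- \frac{30}{49} + I\right) \left(5 + y\right) = \left(5 + y\right) \left(- \frac{30}{49} + I\right)$)
$\frac{l{\left(21,-16 \right)}}{-366} - \frac{130}{-240} = \frac{- \frac{150}{49} + 5 \cdot 21 - - \frac{480}{49} + 21 \left(-16\right)}{-366} - \frac{130}{-240} = \left(- \frac{150}{49} + 105 + \frac{480}{49} - 336\right) \left(- \frac{1}{366}\right) - - \frac{13}{24} = \left(- \frac{10989}{49}\right) \left(- \frac{1}{366}\right) + \frac{13}{24} = \frac{3663}{5978} + \frac{13}{24} = \frac{82813}{71736}$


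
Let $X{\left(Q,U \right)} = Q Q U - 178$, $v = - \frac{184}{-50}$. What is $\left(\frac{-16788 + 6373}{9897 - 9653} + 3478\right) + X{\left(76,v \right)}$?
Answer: $\frac{149529273}{6100} \approx 24513.0$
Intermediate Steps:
$v = \frac{92}{25}$ ($v = \left(-184\right) \left(- \frac{1}{50}\right) = \frac{92}{25} \approx 3.68$)
$X{\left(Q,U \right)} = -178 + U Q^{2}$ ($X{\left(Q,U \right)} = Q^{2} U - 178 = U Q^{2} - 178 = -178 + U Q^{2}$)
$\left(\frac{-16788 + 6373}{9897 - 9653} + 3478\right) + X{\left(76,v \right)} = \left(\frac{-16788 + 6373}{9897 - 9653} + 3478\right) - \left(178 - \frac{92 \cdot 76^{2}}{25}\right) = \left(- \frac{10415}{244} + 3478\right) + \left(-178 + \frac{92}{25} \cdot 5776\right) = \left(\left(-10415\right) \frac{1}{244} + 3478\right) + \left(-178 + \frac{531392}{25}\right) = \left(- \frac{10415}{244} + 3478\right) + \frac{526942}{25} = \frac{838217}{244} + \frac{526942}{25} = \frac{149529273}{6100}$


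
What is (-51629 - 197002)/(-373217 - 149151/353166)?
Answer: 29269338582/43935901391 ≈ 0.66618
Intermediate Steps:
(-51629 - 197002)/(-373217 - 149151/353166) = -248631/(-373217 - 149151*1/353166) = -248631/(-373217 - 49717/117722) = -248631/(-43935901391/117722) = -248631*(-117722/43935901391) = 29269338582/43935901391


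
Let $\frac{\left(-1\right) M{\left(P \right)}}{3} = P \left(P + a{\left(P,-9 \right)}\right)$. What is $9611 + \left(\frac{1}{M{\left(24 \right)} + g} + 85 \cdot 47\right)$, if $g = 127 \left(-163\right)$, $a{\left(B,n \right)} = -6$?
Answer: $\frac{299291181}{21997} \approx 13606.0$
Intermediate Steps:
$g = -20701$
$M{\left(P \right)} = - 3 P \left(-6 + P\right)$ ($M{\left(P \right)} = - 3 P \left(P - 6\right) = - 3 P \left(-6 + P\right)$)
$9611 + \left(\frac{1}{M{\left(24 \right)} + g} + 85 \cdot 47\right) = 9611 + \left(\frac{1}{3 \cdot 24 \left(6 - 24\right) - 20701} + 85 \cdot 47\right) = 9611 + \left(\frac{1}{3 \cdot 24 \left(6 - 24\right) - 20701} + 3995\right) = 9611 + \left(\frac{1}{3 \cdot 24 \left(-18\right) - 20701} + 3995\right) = 9611 + \left(\frac{1}{-1296 - 20701} + 3995\right) = 9611 + \left(\frac{1}{-21997} + 3995\right) = 9611 + \left(- \frac{1}{21997} + 3995\right) = 9611 + \frac{87878014}{21997} = \frac{299291181}{21997}$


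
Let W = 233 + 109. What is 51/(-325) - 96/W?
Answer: -8107/18525 ≈ -0.43762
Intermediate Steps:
W = 342
51/(-325) - 96/W = 51/(-325) - 96/342 = 51*(-1/325) - 96*1/342 = -51/325 - 16/57 = -8107/18525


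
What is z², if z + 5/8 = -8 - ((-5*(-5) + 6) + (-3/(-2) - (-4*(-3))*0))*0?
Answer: 4761/64 ≈ 74.391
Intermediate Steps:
z = -69/8 (z = -5/8 + (-8 - ((-5*(-5) + 6) + (-3/(-2) - (-4*(-3))*0))*0) = -5/8 + (-8 - ((25 + 6) + (-3*(-½) - 12*0))*0) = -5/8 + (-8 - (31 + (3/2 - 1*0))*0) = -5/8 + (-8 - (31 + (3/2 + 0))*0) = -5/8 + (-8 - (31 + 3/2)*0) = -5/8 + (-8 - 65*0/2) = -5/8 + (-8 - 1*0) = -5/8 + (-8 + 0) = -5/8 - 8 = -69/8 ≈ -8.6250)
z² = (-69/8)² = 4761/64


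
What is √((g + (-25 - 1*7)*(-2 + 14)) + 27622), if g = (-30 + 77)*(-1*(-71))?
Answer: 5*√1223 ≈ 174.86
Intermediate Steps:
g = 3337 (g = 47*71 = 3337)
√((g + (-25 - 1*7)*(-2 + 14)) + 27622) = √((3337 + (-25 - 1*7)*(-2 + 14)) + 27622) = √((3337 + (-25 - 7)*12) + 27622) = √((3337 - 32*12) + 27622) = √((3337 - 384) + 27622) = √(2953 + 27622) = √30575 = 5*√1223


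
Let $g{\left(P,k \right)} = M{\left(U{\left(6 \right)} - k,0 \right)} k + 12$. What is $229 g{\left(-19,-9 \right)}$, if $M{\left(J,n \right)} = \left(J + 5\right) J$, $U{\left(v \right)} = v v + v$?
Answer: $-5883468$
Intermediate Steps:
$U{\left(v \right)} = v + v^{2}$ ($U{\left(v \right)} = v^{2} + v = v + v^{2}$)
$M{\left(J,n \right)} = J \left(5 + J\right)$ ($M{\left(J,n \right)} = \left(5 + J\right) J = J \left(5 + J\right)$)
$g{\left(P,k \right)} = 12 + k \left(42 - k\right) \left(47 - k\right)$ ($g{\left(P,k \right)} = \left(6 \left(1 + 6\right) - k\right) \left(5 - \left(k - 6 \left(1 + 6\right)\right)\right) k + 12 = \left(6 \cdot 7 - k\right) \left(5 - \left(-42 + k\right)\right) k + 12 = \left(42 - k\right) \left(5 - \left(-42 + k\right)\right) k + 12 = \left(42 - k\right) \left(47 - k\right) k + 12 = k \left(42 - k\right) \left(47 - k\right) + 12 = 12 + k \left(42 - k\right) \left(47 - k\right)$)
$229 g{\left(-19,-9 \right)} = 229 \left(12 - 9 \left(-47 - 9\right) \left(-42 - 9\right)\right) = 229 \left(12 - \left(-504\right) \left(-51\right)\right) = 229 \left(12 - 25704\right) = 229 \left(-25692\right) = -5883468$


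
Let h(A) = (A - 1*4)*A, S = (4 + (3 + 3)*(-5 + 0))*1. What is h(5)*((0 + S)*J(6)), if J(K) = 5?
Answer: -650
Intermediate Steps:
S = -26 (S = (4 + 6*(-5))*1 = (4 - 30)*1 = -26*1 = -26)
h(A) = A*(-4 + A) (h(A) = (A - 4)*A = (-4 + A)*A = A*(-4 + A))
h(5)*((0 + S)*J(6)) = (5*(-4 + 5))*((0 - 26)*5) = (5*1)*(-26*5) = 5*(-130) = -650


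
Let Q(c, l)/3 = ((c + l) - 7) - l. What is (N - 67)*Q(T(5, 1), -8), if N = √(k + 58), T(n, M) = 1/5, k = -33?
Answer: 6324/5 ≈ 1264.8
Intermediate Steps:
T(n, M) = ⅕
Q(c, l) = -21 + 3*c (Q(c, l) = 3*(((c + l) - 7) - l) = 3*((-7 + c + l) - l) = 3*(-7 + c) = -21 + 3*c)
N = 5 (N = √(-33 + 58) = √25 = 5)
(N - 67)*Q(T(5, 1), -8) = (5 - 67)*(-21 + 3*(⅕)) = -62*(-21 + ⅗) = -62*(-102/5) = 6324/5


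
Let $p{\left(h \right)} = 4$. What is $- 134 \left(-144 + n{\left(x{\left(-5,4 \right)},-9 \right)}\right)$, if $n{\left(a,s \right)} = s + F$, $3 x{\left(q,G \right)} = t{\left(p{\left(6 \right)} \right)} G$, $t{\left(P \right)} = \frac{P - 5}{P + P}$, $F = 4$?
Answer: $19966$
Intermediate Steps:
$t{\left(P \right)} = \frac{-5 + P}{2 P}$
$x{\left(q,G \right)} = - \frac{G}{24}$ ($x{\left(q,G \right)} = \frac{\frac{-5 + 4}{2 \cdot 4} G}{3} = \frac{\frac{1}{2} \cdot \frac{1}{4} \left(-1\right) G}{3} = \frac{\left(- \frac{1}{8}\right) G}{3} = - \frac{G}{24}$)
$n{\left(a,s \right)} = 4 + s$ ($n{\left(a,s \right)} = s + 4 = 4 + s$)
$- 134 \left(-144 + n{\left(x{\left(-5,4 \right)},-9 \right)}\right) = - 134 \left(-144 + \left(4 - 9\right)\right) = - 134 \left(-144 - 5\right) = \left(-134\right) \left(-149\right) = 19966$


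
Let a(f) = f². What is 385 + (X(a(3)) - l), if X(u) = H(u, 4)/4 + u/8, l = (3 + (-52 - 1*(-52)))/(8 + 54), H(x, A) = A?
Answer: 95995/248 ≈ 387.08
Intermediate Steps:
l = 3/62 (l = (3 + (-52 + 52))/62 = (3 + 0)*(1/62) = 3*(1/62) = 3/62 ≈ 0.048387)
X(u) = 1 + u/8 (X(u) = 4/4 + u/8 = 4*(¼) + u*(⅛) = 1 + u/8)
385 + (X(a(3)) - l) = 385 + ((1 + (⅛)*3²) - 1*3/62) = 385 + ((1 + (⅛)*9) - 3/62) = 385 + ((1 + 9/8) - 3/62) = 385 + (17/8 - 3/62) = 385 + 515/248 = 95995/248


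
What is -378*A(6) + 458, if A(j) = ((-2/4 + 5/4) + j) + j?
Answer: -8723/2 ≈ -4361.5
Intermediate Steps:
A(j) = 3/4 + 2*j (A(j) = ((-2*1/4 + 5*(1/4)) + j) + j = ((-1/2 + 5/4) + j) + j = (3/4 + j) + j = 3/4 + 2*j)
-378*A(6) + 458 = -378*(3/4 + 2*6) + 458 = -378*(3/4 + 12) + 458 = -378*51/4 + 458 = -9639/2 + 458 = -8723/2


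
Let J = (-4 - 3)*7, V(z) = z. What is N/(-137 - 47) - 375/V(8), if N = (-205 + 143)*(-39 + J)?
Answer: -14081/184 ≈ -76.527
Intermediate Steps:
J = -49 (J = -7*7 = -49)
N = 5456 (N = (-205 + 143)*(-39 - 49) = -62*(-88) = 5456)
N/(-137 - 47) - 375/V(8) = 5456/(-137 - 47) - 375/8 = 5456/(-184) - 375*⅛ = 5456*(-1/184) - 375/8 = -682/23 - 375/8 = -14081/184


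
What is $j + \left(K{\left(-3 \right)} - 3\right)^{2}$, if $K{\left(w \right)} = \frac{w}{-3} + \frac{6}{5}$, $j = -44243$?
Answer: $- \frac{1106059}{25} \approx -44242.0$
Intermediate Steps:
$K{\left(w \right)} = \frac{6}{5} - \frac{w}{3}$ ($K{\left(w \right)} = w \left(- \frac{1}{3}\right) + 6 \cdot \frac{1}{5} = - \frac{w}{3} + \frac{6}{5} = \frac{6}{5} - \frac{w}{3}$)
$j + \left(K{\left(-3 \right)} - 3\right)^{2} = -44243 + \left(\left(\frac{6}{5} - -1\right) - 3\right)^{2} = -44243 + \left(\left(\frac{6}{5} + 1\right) - 3\right)^{2} = -44243 + \left(\frac{11}{5} - 3\right)^{2} = -44243 + \left(- \frac{4}{5}\right)^{2} = -44243 + \frac{16}{25} = - \frac{1106059}{25}$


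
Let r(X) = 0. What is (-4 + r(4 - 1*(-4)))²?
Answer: 16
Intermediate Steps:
(-4 + r(4 - 1*(-4)))² = (-4 + 0)² = (-4)² = 16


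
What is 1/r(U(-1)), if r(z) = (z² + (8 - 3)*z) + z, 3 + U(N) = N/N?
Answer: -⅛ ≈ -0.12500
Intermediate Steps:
U(N) = -2 (U(N) = -3 + N/N = -3 + 1 = -2)
r(z) = z² + 6*z (r(z) = (z² + 5*z) + z = z² + 6*z)
1/r(U(-1)) = 1/(-2*(6 - 2)) = 1/(-2*4) = 1/(-8) = -⅛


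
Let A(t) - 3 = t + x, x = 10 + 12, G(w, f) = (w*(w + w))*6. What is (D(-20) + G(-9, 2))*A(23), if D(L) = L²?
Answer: 65856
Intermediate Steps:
G(w, f) = 12*w² (G(w, f) = (w*(2*w))*6 = (2*w²)*6 = 12*w²)
x = 22
A(t) = 25 + t (A(t) = 3 + (t + 22) = 3 + (22 + t) = 25 + t)
(D(-20) + G(-9, 2))*A(23) = ((-20)² + 12*(-9)²)*(25 + 23) = (400 + 12*81)*48 = (400 + 972)*48 = 1372*48 = 65856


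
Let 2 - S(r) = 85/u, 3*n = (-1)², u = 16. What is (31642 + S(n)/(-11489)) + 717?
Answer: 5948360869/183824 ≈ 32359.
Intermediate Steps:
n = ⅓ (n = (⅓)*(-1)² = (⅓)*1 = ⅓ ≈ 0.33333)
S(r) = -53/16 (S(r) = 2 - 85/16 = -53/16)
(31642 + S(n)/(-11489)) + 717 = (31642 - 53/16/(-11489)) + 717 = (31642 - 53/16*(-1/11489)) + 717 = (31642 + 53/183824) + 717 = 5816559061/183824 + 717 = 5948360869/183824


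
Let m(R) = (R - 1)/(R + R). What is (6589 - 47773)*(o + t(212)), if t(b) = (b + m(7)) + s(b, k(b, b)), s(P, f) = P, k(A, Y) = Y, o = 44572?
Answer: -12971930400/7 ≈ -1.8531e+9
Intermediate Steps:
m(R) = (-1 + R)/(2*R) (m(R) = (-1 + R)/((2*R)) = (-1 + R)*(1/(2*R)) = (-1 + R)/(2*R))
t(b) = 3/7 + 2*b (t(b) = (b + (1/2)*(-1 + 7)/7) + b = (b + (1/2)*(1/7)*6) + b = (b + 3/7) + b = (3/7 + b) + b = 3/7 + 2*b)
(6589 - 47773)*(o + t(212)) = (6589 - 47773)*(44572 + (3/7 + 2*212)) = -41184*(44572 + (3/7 + 424)) = -41184*(44572 + 2971/7) = -41184*314975/7 = -12971930400/7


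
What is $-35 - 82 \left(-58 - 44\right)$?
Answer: $8329$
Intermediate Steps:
$-35 - 82 \left(-58 - 44\right) = -35 - -8364 = -35 + 8364 = 8329$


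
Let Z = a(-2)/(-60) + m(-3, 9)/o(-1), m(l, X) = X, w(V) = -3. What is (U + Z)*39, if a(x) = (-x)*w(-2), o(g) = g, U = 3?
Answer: -2301/10 ≈ -230.10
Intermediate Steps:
a(x) = 3*x (a(x) = -x*(-3) = 3*x)
Z = -89/10 (Z = (3*(-2))/(-60) + 9/(-1) = -6*(-1/60) + 9*(-1) = ⅒ - 9 = -89/10 ≈ -8.9000)
(U + Z)*39 = (3 - 89/10)*39 = -59/10*39 = -2301/10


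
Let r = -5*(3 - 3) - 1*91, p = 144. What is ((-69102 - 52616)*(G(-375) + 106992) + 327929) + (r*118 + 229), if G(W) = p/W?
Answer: -1627811012036/125 ≈ -1.3022e+10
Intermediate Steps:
r = -91 (r = -5*0 - 91 = 0 - 91 = -91)
G(W) = 144/W
((-69102 - 52616)*(G(-375) + 106992) + 327929) + (r*118 + 229) = ((-69102 - 52616)*(144/(-375) + 106992) + 327929) + (-91*118 + 229) = (-121718*(144*(-1/375) + 106992) + 327929) + (-10738 + 229) = (-121718*(-48/125 + 106992) + 327929) - 10509 = (-121718*13373952/125 + 327929) - 10509 = (-1627850689536/125 + 327929) - 10509 = -1627809698411/125 - 10509 = -1627811012036/125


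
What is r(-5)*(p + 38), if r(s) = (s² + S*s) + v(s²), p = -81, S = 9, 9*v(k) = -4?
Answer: 7912/9 ≈ 879.11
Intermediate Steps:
v(k) = -4/9 (v(k) = (⅑)*(-4) = -4/9)
r(s) = -4/9 + s² + 9*s (r(s) = (s² + 9*s) - 4/9 = -4/9 + s² + 9*s)
r(-5)*(p + 38) = (-4/9 + (-5)² + 9*(-5))*(-81 + 38) = (-4/9 + 25 - 45)*(-43) = -184/9*(-43) = 7912/9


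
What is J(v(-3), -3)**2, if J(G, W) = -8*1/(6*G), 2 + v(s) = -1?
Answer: 16/81 ≈ 0.19753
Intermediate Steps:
v(s) = -3 (v(s) = -2 - 1 = -3)
J(G, W) = -4/(3*G) (J(G, W) = -8*1/(6*G) = -4/(3*G))
J(v(-3), -3)**2 = (-4/3/(-3))**2 = (-4/3*(-1/3))**2 = (4/9)**2 = 16/81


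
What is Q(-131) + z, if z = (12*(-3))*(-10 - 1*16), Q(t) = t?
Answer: 805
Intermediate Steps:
z = 936 (z = -36*(-10 - 16) = -36*(-26) = 936)
Q(-131) + z = -131 + 936 = 805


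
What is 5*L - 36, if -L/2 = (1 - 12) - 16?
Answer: 234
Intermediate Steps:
L = 54 (L = -2*((1 - 12) - 16) = -2*(-11 - 16) = -2*(-27) = 54)
5*L - 36 = 5*54 - 36 = 270 - 36 = 234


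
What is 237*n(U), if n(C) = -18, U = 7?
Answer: -4266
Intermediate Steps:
237*n(U) = 237*(-18) = -4266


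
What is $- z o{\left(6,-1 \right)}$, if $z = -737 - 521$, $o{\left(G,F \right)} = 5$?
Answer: $6290$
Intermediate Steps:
$z = -1258$
$- z o{\left(6,-1 \right)} = - \left(-1258\right) 5 = \left(-1\right) \left(-6290\right) = 6290$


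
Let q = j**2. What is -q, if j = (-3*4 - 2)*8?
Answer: -12544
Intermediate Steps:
j = -112 (j = (-12 - 2)*8 = -14*8 = -112)
q = 12544 (q = (-112)**2 = 12544)
-q = -1*12544 = -12544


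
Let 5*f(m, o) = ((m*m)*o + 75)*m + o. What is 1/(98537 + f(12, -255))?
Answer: 1/10538 ≈ 9.4895e-5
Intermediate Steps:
f(m, o) = o/5 + m*(75 + o*m²)/5 (f(m, o) = (((m*m)*o + 75)*m + o)/5 = ((m²*o + 75)*m + o)/5 = ((o*m² + 75)*m + o)/5 = ((75 + o*m²)*m + o)/5 = (m*(75 + o*m²) + o)/5 = (o + m*(75 + o*m²))/5 = o/5 + m*(75 + o*m²)/5)
1/(98537 + f(12, -255)) = 1/(98537 + (15*12 + (⅕)*(-255) + (⅕)*(-255)*12³)) = 1/(98537 + (180 - 51 + (⅕)*(-255)*1728)) = 1/(98537 + (180 - 51 - 88128)) = 1/(98537 - 87999) = 1/10538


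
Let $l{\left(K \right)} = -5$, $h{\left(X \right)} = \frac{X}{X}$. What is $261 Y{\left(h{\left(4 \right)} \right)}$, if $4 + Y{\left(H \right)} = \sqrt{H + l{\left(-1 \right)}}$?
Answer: $-1044 + 522 i \approx -1044.0 + 522.0 i$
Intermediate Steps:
$h{\left(X \right)} = 1$
$Y{\left(H \right)} = -4 + \sqrt{-5 + H}$ ($Y{\left(H \right)} = -4 + \sqrt{H - 5} = -4 + \sqrt{-5 + H}$)
$261 Y{\left(h{\left(4 \right)} \right)} = 261 \left(-4 + \sqrt{-5 + 1}\right) = 261 \left(-4 + \sqrt{-4}\right) = 261 \left(-4 + 2 i\right) = -1044 + 522 i$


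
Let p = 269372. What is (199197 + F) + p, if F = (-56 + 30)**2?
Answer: 469245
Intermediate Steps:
F = 676 (F = (-26)**2 = 676)
(199197 + F) + p = (199197 + 676) + 269372 = 199873 + 269372 = 469245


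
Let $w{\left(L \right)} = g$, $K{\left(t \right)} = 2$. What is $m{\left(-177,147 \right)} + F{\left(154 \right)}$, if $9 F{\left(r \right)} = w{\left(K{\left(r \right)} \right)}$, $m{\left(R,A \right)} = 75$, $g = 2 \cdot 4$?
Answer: $\frac{683}{9} \approx 75.889$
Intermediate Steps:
$g = 8$
$w{\left(L \right)} = 8$
$F{\left(r \right)} = \frac{8}{9}$ ($F{\left(r \right)} = \frac{1}{9} \cdot 8 = \frac{8}{9}$)
$m{\left(-177,147 \right)} + F{\left(154 \right)} = 75 + \frac{8}{9} = \frac{683}{9}$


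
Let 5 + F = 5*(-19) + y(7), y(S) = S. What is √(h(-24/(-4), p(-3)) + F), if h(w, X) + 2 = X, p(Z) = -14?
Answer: I*√109 ≈ 10.44*I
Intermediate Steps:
h(w, X) = -2 + X
F = -93 (F = -5 + (5*(-19) + 7) = -5 + (-95 + 7) = -5 - 88 = -93)
√(h(-24/(-4), p(-3)) + F) = √((-2 - 14) - 93) = √(-16 - 93) = √(-109) = I*√109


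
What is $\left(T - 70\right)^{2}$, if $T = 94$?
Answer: $576$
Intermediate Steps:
$\left(T - 70\right)^{2} = \left(94 - 70\right)^{2} = 24^{2} = 576$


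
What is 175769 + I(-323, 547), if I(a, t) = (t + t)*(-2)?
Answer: 173581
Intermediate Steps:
I(a, t) = -4*t (I(a, t) = (2*t)*(-2) = -4*t)
175769 + I(-323, 547) = 175769 - 4*547 = 175769 - 2188 = 173581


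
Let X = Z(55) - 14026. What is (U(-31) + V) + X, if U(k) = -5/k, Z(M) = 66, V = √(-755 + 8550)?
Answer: -432755/31 + √7795 ≈ -13872.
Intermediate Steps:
V = √7795 ≈ 88.289
X = -13960 (X = 66 - 14026 = -13960)
(U(-31) + V) + X = (-5/(-31) + √7795) - 13960 = (-5*(-1/31) + √7795) - 13960 = (5/31 + √7795) - 13960 = -432755/31 + √7795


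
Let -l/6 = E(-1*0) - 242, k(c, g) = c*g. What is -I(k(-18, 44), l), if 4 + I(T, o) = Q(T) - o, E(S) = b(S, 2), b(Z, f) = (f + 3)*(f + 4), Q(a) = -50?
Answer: 1326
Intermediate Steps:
b(Z, f) = (3 + f)*(4 + f)
E(S) = 30 (E(S) = 12 + 2**2 + 7*2 = 12 + 4 + 14 = 30)
l = 1272 (l = -6*(30 - 242) = -6*(-212) = 1272)
I(T, o) = -54 - o (I(T, o) = -4 + (-50 - o) = -54 - o)
-I(k(-18, 44), l) = -(-54 - 1*1272) = -(-54 - 1272) = -1*(-1326) = 1326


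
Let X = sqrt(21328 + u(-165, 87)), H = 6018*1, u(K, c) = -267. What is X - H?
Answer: -6018 + sqrt(21061) ≈ -5872.9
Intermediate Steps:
H = 6018
X = sqrt(21061) (X = sqrt(21328 - 267) = sqrt(21061) ≈ 145.12)
X - H = sqrt(21061) - 1*6018 = sqrt(21061) - 6018 = -6018 + sqrt(21061)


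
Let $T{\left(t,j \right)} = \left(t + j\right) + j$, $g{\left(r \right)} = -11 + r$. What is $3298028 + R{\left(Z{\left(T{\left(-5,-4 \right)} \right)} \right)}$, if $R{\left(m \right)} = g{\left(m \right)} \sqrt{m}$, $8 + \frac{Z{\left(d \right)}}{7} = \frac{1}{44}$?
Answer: $3298028 - \frac{8823 i \sqrt{3003}}{968} \approx 3.298 \cdot 10^{6} - 499.48 i$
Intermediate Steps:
$T{\left(t,j \right)} = t + 2 j$ ($T{\left(t,j \right)} = \left(j + t\right) + j = t + 2 j$)
$Z{\left(d \right)} = - \frac{2457}{44}$ ($Z{\left(d \right)} = -56 + \frac{7}{44} = - \frac{2457}{44}$)
$R{\left(m \right)} = \sqrt{m} \left(-11 + m\right)$ ($R{\left(m \right)} = \left(-11 + m\right) \sqrt{m} = \sqrt{m} \left(-11 + m\right)$)
$3298028 + R{\left(Z{\left(T{\left(-5,-4 \right)} \right)} \right)} = 3298028 + \sqrt{- \frac{2457}{44}} \left(-11 - \frac{2457}{44}\right) = 3298028 + \frac{3 i \sqrt{3003}}{22} \left(- \frac{2941}{44}\right) = 3298028 - \frac{8823 i \sqrt{3003}}{968}$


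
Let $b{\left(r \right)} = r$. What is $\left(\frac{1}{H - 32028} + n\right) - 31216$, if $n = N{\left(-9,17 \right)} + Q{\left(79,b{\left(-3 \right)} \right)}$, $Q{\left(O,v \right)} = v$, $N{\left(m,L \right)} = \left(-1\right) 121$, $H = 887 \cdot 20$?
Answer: $- \frac{447785921}{14288} \approx -31340.0$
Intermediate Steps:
$H = 17740$
$N{\left(m,L \right)} = -121$
$n = -124$ ($n = -121 - 3 = -124$)
$\left(\frac{1}{H - 32028} + n\right) - 31216 = \left(\frac{1}{17740 - 32028} - 124\right) - 31216 = \left(\frac{1}{-14288} - 124\right) - 31216 = \left(- \frac{1}{14288} - 124\right) - 31216 = - \frac{1771713}{14288} - 31216 = - \frac{447785921}{14288}$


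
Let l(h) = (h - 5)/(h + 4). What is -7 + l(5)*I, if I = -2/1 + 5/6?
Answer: -7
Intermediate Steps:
l(h) = (-5 + h)/(4 + h)
I = -7/6 (I = -2*1 + 5*(⅙) = -2 + ⅚ = -7/6 ≈ -1.1667)
-7 + l(5)*I = -7 + ((-5 + 5)/(4 + 5))*(-7/6) = -7 + (0/9)*(-7/6) = -7 + ((⅑)*0)*(-7/6) = -7 + 0*(-7/6) = -7 + 0 = -7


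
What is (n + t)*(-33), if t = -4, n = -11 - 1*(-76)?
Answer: -2013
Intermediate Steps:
n = 65 (n = -11 + 76 = 65)
(n + t)*(-33) = (65 - 4)*(-33) = 61*(-33) = -2013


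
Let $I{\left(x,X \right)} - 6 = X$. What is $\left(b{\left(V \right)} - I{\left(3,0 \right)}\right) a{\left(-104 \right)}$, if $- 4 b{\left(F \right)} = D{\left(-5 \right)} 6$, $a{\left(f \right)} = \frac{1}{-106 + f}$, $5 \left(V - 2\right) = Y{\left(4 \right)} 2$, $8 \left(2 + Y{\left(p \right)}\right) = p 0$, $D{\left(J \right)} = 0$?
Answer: $\frac{1}{35} \approx 0.028571$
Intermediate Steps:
$I{\left(x,X \right)} = 6 + X$
$Y{\left(p \right)} = -2$ ($Y{\left(p \right)} = -2 + \frac{p 0}{8} = -2 + \frac{1}{8} \cdot 0 = -2 + 0 = -2$)
$V = \frac{6}{5}$ ($V = 2 + \frac{\left(-2\right) 2}{5} = 2 + \frac{1}{5} \left(-4\right) = 2 - \frac{4}{5} = \frac{6}{5} \approx 1.2$)
$b{\left(F \right)} = 0$ ($b{\left(F \right)} = - \frac{0 \cdot 6}{4} = \left(- \frac{1}{4}\right) 0 = 0$)
$\left(b{\left(V \right)} - I{\left(3,0 \right)}\right) a{\left(-104 \right)} = \frac{0 - \left(6 + 0\right)}{-106 - 104} = \frac{0 - 6}{-210} = \left(0 - 6\right) \left(- \frac{1}{210}\right) = \left(-6\right) \left(- \frac{1}{210}\right) = \frac{1}{35}$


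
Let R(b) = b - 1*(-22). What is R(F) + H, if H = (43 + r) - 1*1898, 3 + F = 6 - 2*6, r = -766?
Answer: -2608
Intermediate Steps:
F = -9 (F = -3 + (6 - 2*6) = -3 + (6 - 12) = -3 - 6 = -9)
H = -2621 (H = (43 - 766) - 1*1898 = -723 - 1898 = -2621)
R(b) = 22 + b (R(b) = b + 22 = 22 + b)
R(F) + H = (22 - 9) - 2621 = 13 - 2621 = -2608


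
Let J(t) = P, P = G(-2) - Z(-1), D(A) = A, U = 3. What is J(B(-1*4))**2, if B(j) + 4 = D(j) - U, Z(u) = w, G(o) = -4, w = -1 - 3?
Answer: 0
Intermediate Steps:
w = -4
Z(u) = -4
P = 0 (P = -4 - 1*(-4) = -4 + 4 = 0)
B(j) = -7 + j (B(j) = -4 + (j - 1*3) = -4 + (j - 3) = -4 + (-3 + j) = -7 + j)
J(t) = 0
J(B(-1*4))**2 = 0**2 = 0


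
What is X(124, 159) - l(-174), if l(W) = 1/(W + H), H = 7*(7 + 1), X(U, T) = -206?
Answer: -24307/118 ≈ -205.99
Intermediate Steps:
H = 56 (H = 7*8 = 56)
l(W) = 1/(56 + W) (l(W) = 1/(W + 56) = 1/(56 + W))
X(124, 159) - l(-174) = -206 - 1/(56 - 174) = -206 - 1/(-118) = -206 - 1*(-1/118) = -206 + 1/118 = -24307/118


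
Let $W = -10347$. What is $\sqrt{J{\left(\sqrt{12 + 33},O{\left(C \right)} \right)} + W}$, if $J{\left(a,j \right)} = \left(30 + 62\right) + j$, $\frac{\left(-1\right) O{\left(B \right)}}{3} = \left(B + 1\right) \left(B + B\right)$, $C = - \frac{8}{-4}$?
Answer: $i \sqrt{10291} \approx 101.44 i$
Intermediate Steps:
$C = 2$ ($C = \left(-8\right) \left(- \frac{1}{4}\right) = 2$)
$O{\left(B \right)} = - 6 B \left(1 + B\right)$ ($O{\left(B \right)} = - 3 \left(B + 1\right) \left(B + B\right) = - 3 \left(1 + B\right) 2 B = - 3 \cdot 2 B \left(1 + B\right) = - 6 B \left(1 + B\right)$)
$J{\left(a,j \right)} = 92 + j$
$\sqrt{J{\left(\sqrt{12 + 33},O{\left(C \right)} \right)} + W} = \sqrt{\left(92 - 12 \left(1 + 2\right)\right) - 10347} = \sqrt{\left(92 - 12 \cdot 3\right) - 10347} = \sqrt{\left(92 - 36\right) - 10347} = \sqrt{56 - 10347} = \sqrt{-10291} = i \sqrt{10291}$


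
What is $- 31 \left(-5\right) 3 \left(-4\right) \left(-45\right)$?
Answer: $83700$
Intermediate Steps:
$- 31 \left(-5\right) 3 \left(-4\right) \left(-45\right) = - 31 \left(\left(-15\right) \left(-4\right)\right) \left(-45\right) = \left(-31\right) 60 \left(-45\right) = \left(-1860\right) \left(-45\right) = 83700$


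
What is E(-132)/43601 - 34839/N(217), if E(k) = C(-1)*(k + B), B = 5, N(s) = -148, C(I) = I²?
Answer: 1518996443/6452948 ≈ 235.40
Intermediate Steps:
E(k) = 5 + k (E(k) = (-1)²*(k + 5) = 1*(5 + k) = 5 + k)
E(-132)/43601 - 34839/N(217) = (5 - 132)/43601 - 34839/(-148) = -127*1/43601 - 34839*(-1/148) = -127/43601 + 34839/148 = 1518996443/6452948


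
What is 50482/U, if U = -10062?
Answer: -587/117 ≈ -5.0171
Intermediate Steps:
50482/U = 50482/(-10062) = 50482*(-1/10062) = -587/117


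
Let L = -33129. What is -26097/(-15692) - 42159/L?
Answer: 508708847/173286756 ≈ 2.9356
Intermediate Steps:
-26097/(-15692) - 42159/L = -26097/(-15692) - 42159/(-33129) = -26097*(-1/15692) - 42159*(-1/33129) = 26097/15692 + 14053/11043 = 508708847/173286756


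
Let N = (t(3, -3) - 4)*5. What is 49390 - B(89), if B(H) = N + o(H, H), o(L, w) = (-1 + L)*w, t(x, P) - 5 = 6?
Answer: 41523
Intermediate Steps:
t(x, P) = 11 (t(x, P) = 5 + 6 = 11)
o(L, w) = w*(-1 + L)
N = 35 (N = (11 - 4)*5 = 7*5 = 35)
B(H) = 35 + H*(-1 + H)
49390 - B(89) = 49390 - (35 + 89*(-1 + 89)) = 49390 - (35 + 89*88) = 49390 - (35 + 7832) = 49390 - 1*7867 = 49390 - 7867 = 41523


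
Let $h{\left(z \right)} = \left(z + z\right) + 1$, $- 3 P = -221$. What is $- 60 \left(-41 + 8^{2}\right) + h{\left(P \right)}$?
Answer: $- \frac{3695}{3} \approx -1231.7$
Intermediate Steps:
$P = \frac{221}{3}$ ($P = \left(- \frac{1}{3}\right) \left(-221\right) = \frac{221}{3} \approx 73.667$)
$h{\left(z \right)} = 1 + 2 z$ ($h{\left(z \right)} = 2 z + 1 = 1 + 2 z$)
$- 60 \left(-41 + 8^{2}\right) + h{\left(P \right)} = - 60 \left(-41 + 8^{2}\right) + \left(1 + 2 \cdot \frac{221}{3}\right) = - 60 \left(-41 + 64\right) + \left(1 + \frac{442}{3}\right) = \left(-60\right) 23 + \frac{445}{3} = -1380 + \frac{445}{3} = - \frac{3695}{3}$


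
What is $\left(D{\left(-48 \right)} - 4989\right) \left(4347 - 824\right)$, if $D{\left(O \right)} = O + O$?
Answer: $-17914455$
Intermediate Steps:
$D{\left(O \right)} = 2 O$
$\left(D{\left(-48 \right)} - 4989\right) \left(4347 - 824\right) = \left(2 \left(-48\right) - 4989\right) \left(4347 - 824\right) = \left(-96 - 4989\right) 3523 = \left(-5085\right) 3523 = -17914455$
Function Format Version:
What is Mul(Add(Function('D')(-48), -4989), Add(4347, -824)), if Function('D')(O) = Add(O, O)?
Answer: -17914455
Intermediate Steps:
Function('D')(O) = Mul(2, O)
Mul(Add(Function('D')(-48), -4989), Add(4347, -824)) = Mul(Add(Mul(2, -48), -4989), Add(4347, -824)) = Mul(Add(-96, -4989), 3523) = Mul(-5085, 3523) = -17914455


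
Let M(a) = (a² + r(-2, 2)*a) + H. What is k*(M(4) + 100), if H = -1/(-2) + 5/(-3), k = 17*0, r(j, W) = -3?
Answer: 0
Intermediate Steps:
k = 0
H = -7/6 (H = -1*(-½) + 5*(-⅓) = ½ - 5/3 = -7/6 ≈ -1.1667)
M(a) = -7/6 + a² - 3*a (M(a) = (a² - 3*a) - 7/6 = -7/6 + a² - 3*a)
k*(M(4) + 100) = 0*((-7/6 + 4² - 3*4) + 100) = 0*((-7/6 + 16 - 12) + 100) = 0*(17/6 + 100) = 0*(617/6) = 0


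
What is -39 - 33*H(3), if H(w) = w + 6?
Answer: -336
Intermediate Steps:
H(w) = 6 + w
-39 - 33*H(3) = -39 - 33*(6 + 3) = -39 - 33*9 = -39 - 297 = -336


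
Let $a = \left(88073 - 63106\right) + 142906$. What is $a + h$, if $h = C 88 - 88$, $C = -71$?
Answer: $161537$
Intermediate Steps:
$a = 167873$ ($a = 24967 + 142906 = 167873$)
$h = -6336$ ($h = \left(-71\right) 88 - 88 = -6248 - 88 = -6336$)
$a + h = 167873 - 6336 = 161537$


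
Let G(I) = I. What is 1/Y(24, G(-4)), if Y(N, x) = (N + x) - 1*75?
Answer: -1/55 ≈ -0.018182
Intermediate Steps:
Y(N, x) = -75 + N + x (Y(N, x) = (N + x) - 75 = -75 + N + x)
1/Y(24, G(-4)) = 1/(-75 + 24 - 4) = 1/(-55) = -1/55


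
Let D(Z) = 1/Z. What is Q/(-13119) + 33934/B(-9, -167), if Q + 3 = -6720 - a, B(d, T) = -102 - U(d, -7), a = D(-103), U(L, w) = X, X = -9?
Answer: -5087683946/13962989 ≈ -364.37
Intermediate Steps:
U(L, w) = -9
a = -1/103 (a = 1/(-103) = -1/103 ≈ -0.0097087)
B(d, T) = -93 (B(d, T) = -102 - 1*(-9) = -102 + 9 = -93)
Q = -692468/103 (Q = -3 + (-6720 - 1*(-1/103)) = -3 + (-6720 + 1/103) = -3 - 692159/103 = -692468/103 ≈ -6723.0)
Q/(-13119) + 33934/B(-9, -167) = -692468/103/(-13119) + 33934/(-93) = -692468/103*(-1/13119) + 33934*(-1/93) = 692468/1351257 - 33934/93 = -5087683946/13962989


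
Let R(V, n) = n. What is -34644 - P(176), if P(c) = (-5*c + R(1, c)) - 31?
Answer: -33909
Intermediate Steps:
P(c) = -31 - 4*c (P(c) = (-5*c + c) - 31 = -4*c - 31 = -31 - 4*c)
-34644 - P(176) = -34644 - (-31 - 4*176) = -34644 - (-31 - 704) = -34644 - 1*(-735) = -34644 + 735 = -33909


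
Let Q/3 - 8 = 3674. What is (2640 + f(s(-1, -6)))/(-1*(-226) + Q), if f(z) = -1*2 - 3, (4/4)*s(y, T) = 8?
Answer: 2635/11272 ≈ 0.23377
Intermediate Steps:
Q = 11046 (Q = 24 + 3*3674 = 24 + 11022 = 11046)
s(y, T) = 8
f(z) = -5 (f(z) = -2 - 3 = -5)
(2640 + f(s(-1, -6)))/(-1*(-226) + Q) = (2640 - 5)/(-1*(-226) + 11046) = 2635/(226 + 11046) = 2635/11272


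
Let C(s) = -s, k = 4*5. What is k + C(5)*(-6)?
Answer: 50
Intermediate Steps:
k = 20
k + C(5)*(-6) = 20 - 1*5*(-6) = 20 - 5*(-6) = 20 + 30 = 50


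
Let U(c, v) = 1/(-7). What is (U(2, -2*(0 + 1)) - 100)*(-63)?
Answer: 6309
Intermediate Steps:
U(c, v) = -1/7
(U(2, -2*(0 + 1)) - 100)*(-63) = (-1/7 - 100)*(-63) = -701/7*(-63) = 6309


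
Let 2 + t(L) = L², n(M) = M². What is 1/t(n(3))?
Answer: 1/79 ≈ 0.012658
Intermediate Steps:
t(L) = -2 + L²
1/t(n(3)) = 1/(-2 + (3²)²) = 1/(-2 + 9²) = 1/(-2 + 81) = 1/79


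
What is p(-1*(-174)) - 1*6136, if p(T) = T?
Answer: -5962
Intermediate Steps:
p(-1*(-174)) - 1*6136 = -1*(-174) - 1*6136 = 174 - 6136 = -5962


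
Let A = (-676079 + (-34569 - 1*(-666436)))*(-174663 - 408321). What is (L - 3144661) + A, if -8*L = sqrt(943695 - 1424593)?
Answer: 25771743947 - I*sqrt(480898)/8 ≈ 2.5772e+10 - 86.683*I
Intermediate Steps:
L = -I*sqrt(480898)/8 (L = -sqrt(943695 - 1424593)/8 = -I*sqrt(480898)/8 ≈ -86.683*I)
A = 25774888608 (A = (-676079 + (-34569 + 666436))*(-582984) = (-676079 + 631867)*(-582984) = -44212*(-582984) = 25774888608)
(L - 3144661) + A = (-I*sqrt(480898)/8 - 3144661) + 25774888608 = (-3144661 - I*sqrt(480898)/8) + 25774888608 = 25771743947 - I*sqrt(480898)/8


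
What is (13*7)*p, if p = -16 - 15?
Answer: -2821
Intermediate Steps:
p = -31
(13*7)*p = (13*7)*(-31) = 91*(-31) = -2821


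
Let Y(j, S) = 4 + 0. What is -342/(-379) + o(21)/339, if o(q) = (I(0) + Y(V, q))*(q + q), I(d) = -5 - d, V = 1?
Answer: 33340/42827 ≈ 0.77848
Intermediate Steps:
Y(j, S) = 4
o(q) = -2*q (o(q) = ((-5 - 1*0) + 4)*(q + q) = ((-5 + 0) + 4)*(2*q) = (-5 + 4)*(2*q) = -2*q)
-342/(-379) + o(21)/339 = -342/(-379) - 2*21/339 = -342*(-1/379) - 42*1/339 = 342/379 - 14/113 = 33340/42827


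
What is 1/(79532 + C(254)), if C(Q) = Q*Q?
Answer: 1/144048 ≈ 6.9421e-6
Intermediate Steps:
C(Q) = Q²
1/(79532 + C(254)) = 1/(79532 + 254²) = 1/(79532 + 64516) = 1/144048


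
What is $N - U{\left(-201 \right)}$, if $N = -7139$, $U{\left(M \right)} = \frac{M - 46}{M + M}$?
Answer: $- \frac{2870125}{402} \approx -7139.6$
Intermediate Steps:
$U{\left(M \right)} = \frac{-46 + M}{2 M}$
$N - U{\left(-201 \right)} = -7139 - \frac{-46 - 201}{2 \left(-201\right)} = -7139 - \frac{1}{2} \left(- \frac{1}{201}\right) \left(-247\right) = -7139 - \frac{247}{402} = - \frac{2870125}{402}$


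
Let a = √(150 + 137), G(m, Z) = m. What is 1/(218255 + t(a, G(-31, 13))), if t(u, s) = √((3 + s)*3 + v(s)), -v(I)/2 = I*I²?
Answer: 218255/47635185527 - √59498/47635185527 ≈ 4.5767e-6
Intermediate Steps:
a = √287 ≈ 16.941
v(I) = -2*I³ (v(I) = -2*I*I² = -2*I³)
t(u, s) = √(9 - 2*s³ + 3*s) (t(u, s) = √((3 + s)*3 - 2*s³) = √((9 + 3*s) - 2*s³) = √(9 - 2*s³ + 3*s))
1/(218255 + t(a, G(-31, 13))) = 1/(218255 + √(9 - 2*(-31)³ + 3*(-31))) = 1/(218255 + √(9 - 2*(-29791) - 93)) = 1/(218255 + √(9 + 59582 - 93)) = 1/(218255 + √59498)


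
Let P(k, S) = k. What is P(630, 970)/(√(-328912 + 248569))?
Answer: -210*I*√8927/8927 ≈ -2.2226*I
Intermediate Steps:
P(630, 970)/(√(-328912 + 248569)) = 630/(√(-328912 + 248569)) = 630/(√(-80343)) = 630/((3*I*√8927)) = 630*(-I*√8927/26781) = -210*I*√8927/8927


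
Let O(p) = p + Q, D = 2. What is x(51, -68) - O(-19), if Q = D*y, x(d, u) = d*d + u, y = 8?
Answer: 2536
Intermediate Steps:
x(d, u) = u + d² (x(d, u) = d² + u = u + d²)
Q = 16 (Q = 2*8 = 16)
O(p) = 16 + p (O(p) = p + 16 = 16 + p)
x(51, -68) - O(-19) = (-68 + 51²) - (16 - 19) = (-68 + 2601) - 1*(-3) = 2533 + 3 = 2536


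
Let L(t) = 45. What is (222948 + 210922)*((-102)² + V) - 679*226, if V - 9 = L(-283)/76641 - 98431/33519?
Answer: 3867490252514698768/856309893 ≈ 4.5165e+9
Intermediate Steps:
V = 5192675065/856309893 (V = 9 + (45/76641 - 98431/33519) = 9 + (45*(1/76641) - 98431*1/33519) = 9 + (15/25547 - 98431/33519) = 9 - 2514113972/856309893 = 5192675065/856309893 ≈ 6.0640)
(222948 + 210922)*((-102)² + V) - 679*226 = (222948 + 210922)*((-102)² + 5192675065/856309893) - 679*226 = 433870*(10404 + 5192675065/856309893) - 153454 = 433870*(8914240801837/856309893) - 153454 = 3867621656693019190/856309893 - 153454 = 3867490252514698768/856309893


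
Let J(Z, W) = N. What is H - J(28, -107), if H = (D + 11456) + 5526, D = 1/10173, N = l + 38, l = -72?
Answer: 173103769/10173 ≈ 17016.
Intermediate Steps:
N = -34 (N = -72 + 38 = -34)
J(Z, W) = -34
D = 1/10173 ≈ 9.8299e-5
H = 172757887/10173 (H = (1/10173 + 11456) + 5526 = 116541889/10173 + 5526 = 172757887/10173 ≈ 16982.)
H - J(28, -107) = 172757887/10173 - 1*(-34) = 172757887/10173 + 34 = 173103769/10173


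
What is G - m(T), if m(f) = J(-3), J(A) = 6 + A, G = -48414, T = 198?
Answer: -48417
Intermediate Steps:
m(f) = 3 (m(f) = 6 - 3 = 3)
G - m(T) = -48414 - 1*3 = -48414 - 3 = -48417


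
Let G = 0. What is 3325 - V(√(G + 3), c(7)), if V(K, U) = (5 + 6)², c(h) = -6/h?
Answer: 3204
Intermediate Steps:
V(K, U) = 121 (V(K, U) = 11² = 121)
3325 - V(√(G + 3), c(7)) = 3325 - 1*121 = 3325 - 121 = 3204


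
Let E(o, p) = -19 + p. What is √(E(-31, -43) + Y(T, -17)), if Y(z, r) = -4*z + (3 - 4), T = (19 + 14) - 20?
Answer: I*√115 ≈ 10.724*I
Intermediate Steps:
T = 13 (T = 33 - 20 = 13)
Y(z, r) = -1 - 4*z (Y(z, r) = -4*z - 1 = -1 - 4*z)
√(E(-31, -43) + Y(T, -17)) = √((-19 - 43) + (-1 - 4*13)) = √(-62 + (-1 - 52)) = √(-62 - 53) = √(-115) = I*√115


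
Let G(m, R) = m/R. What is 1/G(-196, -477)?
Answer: 477/196 ≈ 2.4337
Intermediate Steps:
1/G(-196, -477) = 1/(-196/(-477)) = 1/(-196*(-1/477)) = 1/(196/477) = 477/196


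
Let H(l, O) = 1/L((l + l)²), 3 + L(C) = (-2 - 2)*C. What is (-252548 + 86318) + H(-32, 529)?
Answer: -2724011011/16387 ≈ -1.6623e+5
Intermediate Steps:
L(C) = -3 - 4*C (L(C) = -3 + (-2 - 2)*C = -3 - 4*C)
H(l, O) = 1/(-3 - 16*l²) (H(l, O) = 1/(-3 - 4*(l + l)²) = 1/(-3 - 4*4*l²) = 1/(-3 - 16*l²))
(-252548 + 86318) + H(-32, 529) = (-252548 + 86318) - 1/(3 + 16*(-32)²) = -166230 - 1/(3 + 16*1024) = -166230 - 1/(3 + 16384) = -166230 - 1/16387 = -2724011011/16387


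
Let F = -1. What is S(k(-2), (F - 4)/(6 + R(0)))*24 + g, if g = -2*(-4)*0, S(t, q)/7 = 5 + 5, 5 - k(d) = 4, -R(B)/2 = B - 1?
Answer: 1680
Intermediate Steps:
R(B) = 2 - 2*B (R(B) = -2*(B - 1) = -2*(-1 + B) = 2 - 2*B)
k(d) = 1 (k(d) = 5 - 1*4 = 5 - 4 = 1)
S(t, q) = 70 (S(t, q) = 7*(5 + 5) = 7*10 = 70)
g = 0 (g = 8*0 = 0)
S(k(-2), (F - 4)/(6 + R(0)))*24 + g = 70*24 + 0 = 1680 + 0 = 1680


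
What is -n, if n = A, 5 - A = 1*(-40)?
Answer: -45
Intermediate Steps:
A = 45 (A = 5 - (-40) = 5 - 1*(-40) = 5 + 40 = 45)
n = 45
-n = -1*45 = -45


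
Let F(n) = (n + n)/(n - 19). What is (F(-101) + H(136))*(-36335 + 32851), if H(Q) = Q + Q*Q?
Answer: -973796291/15 ≈ -6.4920e+7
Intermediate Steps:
H(Q) = Q + Q²
F(n) = 2*n/(-19 + n) (F(n) = (2*n)/(-19 + n) = 2*n/(-19 + n))
(F(-101) + H(136))*(-36335 + 32851) = (2*(-101)/(-19 - 101) + 136*(1 + 136))*(-36335 + 32851) = (2*(-101)/(-120) + 136*137)*(-3484) = (2*(-101)*(-1/120) + 18632)*(-3484) = (101/60 + 18632)*(-3484) = (1118021/60)*(-3484) = -973796291/15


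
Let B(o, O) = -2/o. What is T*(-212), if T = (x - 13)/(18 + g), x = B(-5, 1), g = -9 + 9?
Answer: 742/5 ≈ 148.40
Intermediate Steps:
g = 0
x = 2/5 (x = -2/(-5) = -2*(-1/5) = 2/5 ≈ 0.40000)
T = -7/10 (T = (2/5 - 13)/(18 + 0) = -63/5/18 = -63/5*1/18 = -7/10 ≈ -0.70000)
T*(-212) = -7/10*(-212) = 742/5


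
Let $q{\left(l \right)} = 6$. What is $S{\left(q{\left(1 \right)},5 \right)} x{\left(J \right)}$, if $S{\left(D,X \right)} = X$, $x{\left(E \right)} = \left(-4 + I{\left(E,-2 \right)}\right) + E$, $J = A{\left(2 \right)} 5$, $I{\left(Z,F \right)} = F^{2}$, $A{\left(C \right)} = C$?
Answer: $50$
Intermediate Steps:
$J = 10$ ($J = 2 \cdot 5 = 10$)
$x{\left(E \right)} = E$ ($x{\left(E \right)} = \left(-4 + \left(-2\right)^{2}\right) + E = \left(-4 + 4\right) + E = 0 + E = E$)
$S{\left(q{\left(1 \right)},5 \right)} x{\left(J \right)} = 5 \cdot 10 = 50$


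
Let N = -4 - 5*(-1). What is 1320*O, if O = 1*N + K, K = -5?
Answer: -5280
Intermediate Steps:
N = 1 (N = -4 - 1*(-5) = -4 + 5 = 1)
O = -4 (O = 1*1 - 5 = 1 - 5 = -4)
1320*O = 1320*(-4) = -5280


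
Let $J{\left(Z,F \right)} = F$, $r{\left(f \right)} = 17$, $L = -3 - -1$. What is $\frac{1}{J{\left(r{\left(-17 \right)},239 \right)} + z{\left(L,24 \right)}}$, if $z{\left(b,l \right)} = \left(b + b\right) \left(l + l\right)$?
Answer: $\frac{1}{47} \approx 0.021277$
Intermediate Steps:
$L = -2$ ($L = -3 + 1 = -2$)
$z{\left(b,l \right)} = 4 b l$ ($z{\left(b,l \right)} = 2 b 2 l = 4 b l$)
$\frac{1}{J{\left(r{\left(-17 \right)},239 \right)} + z{\left(L,24 \right)}} = \frac{1}{239 + 4 \left(-2\right) 24} = \frac{1}{239 - 192} = \frac{1}{47}$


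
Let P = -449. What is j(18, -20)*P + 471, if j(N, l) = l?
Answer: 9451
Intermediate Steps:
j(18, -20)*P + 471 = -20*(-449) + 471 = 8980 + 471 = 9451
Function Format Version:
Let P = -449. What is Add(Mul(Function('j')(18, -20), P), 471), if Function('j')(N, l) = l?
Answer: 9451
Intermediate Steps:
Add(Mul(Function('j')(18, -20), P), 471) = Add(Mul(-20, -449), 471) = Add(8980, 471) = 9451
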